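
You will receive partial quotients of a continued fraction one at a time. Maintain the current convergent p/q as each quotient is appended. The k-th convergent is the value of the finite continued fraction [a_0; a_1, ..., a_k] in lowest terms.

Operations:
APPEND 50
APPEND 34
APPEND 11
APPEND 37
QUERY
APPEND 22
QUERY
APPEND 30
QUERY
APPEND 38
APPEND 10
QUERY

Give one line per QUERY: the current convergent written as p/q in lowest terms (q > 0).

695858/13909
15327637/306373
460524968/9205099
175613289178/3510206449

APPEND 50: p_0 = 50·1 + 0 = 50, q_0 = 50·0 + 1 = 1 → 50/1
APPEND 34: p_1 = 34·50 + 1 = 1701, q_1 = 34·1 + 0 = 34 → 1701/34
APPEND 11: p_2 = 11·1701 + 50 = 18761, q_2 = 11·34 + 1 = 375 → 18761/375
APPEND 37: p_3 = 37·18761 + 1701 = 695858, q_3 = 37·375 + 34 = 13909 → 695858/13909
APPEND 22: p_4 = 22·695858 + 18761 = 15327637, q_4 = 22·13909 + 375 = 306373 → 15327637/306373
APPEND 30: p_5 = 30·15327637 + 695858 = 460524968, q_5 = 30·306373 + 13909 = 9205099 → 460524968/9205099
APPEND 38: p_6 = 38·460524968 + 15327637 = 17515276421, q_6 = 38·9205099 + 306373 = 350100135 → 17515276421/350100135
APPEND 10: p_7 = 10·17515276421 + 460524968 = 175613289178, q_7 = 10·350100135 + 9205099 = 3510206449 → 175613289178/3510206449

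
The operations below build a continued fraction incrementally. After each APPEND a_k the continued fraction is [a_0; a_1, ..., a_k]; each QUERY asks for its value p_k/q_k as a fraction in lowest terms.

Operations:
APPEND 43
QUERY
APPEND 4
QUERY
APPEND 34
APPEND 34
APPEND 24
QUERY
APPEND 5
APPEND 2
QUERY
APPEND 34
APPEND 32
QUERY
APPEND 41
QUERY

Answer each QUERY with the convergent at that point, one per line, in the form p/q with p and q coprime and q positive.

43/1
173/4
4844877/112025
53696893/1241599
59257548733/1370174495
2431409618423/56219933448

APPEND 43: p_0 = 43·1 + 0 = 43, q_0 = 43·0 + 1 = 1 → 43/1
APPEND 4: p_1 = 4·43 + 1 = 173, q_1 = 4·1 + 0 = 4 → 173/4
APPEND 34: p_2 = 34·173 + 43 = 5925, q_2 = 34·4 + 1 = 137 → 5925/137
APPEND 34: p_3 = 34·5925 + 173 = 201623, q_3 = 34·137 + 4 = 4662 → 201623/4662
APPEND 24: p_4 = 24·201623 + 5925 = 4844877, q_4 = 24·4662 + 137 = 112025 → 4844877/112025
APPEND 5: p_5 = 5·4844877 + 201623 = 24426008, q_5 = 5·112025 + 4662 = 564787 → 24426008/564787
APPEND 2: p_6 = 2·24426008 + 4844877 = 53696893, q_6 = 2·564787 + 112025 = 1241599 → 53696893/1241599
APPEND 34: p_7 = 34·53696893 + 24426008 = 1850120370, q_7 = 34·1241599 + 564787 = 42779153 → 1850120370/42779153
APPEND 32: p_8 = 32·1850120370 + 53696893 = 59257548733, q_8 = 32·42779153 + 1241599 = 1370174495 → 59257548733/1370174495
APPEND 41: p_9 = 41·59257548733 + 1850120370 = 2431409618423, q_9 = 41·1370174495 + 42779153 = 56219933448 → 2431409618423/56219933448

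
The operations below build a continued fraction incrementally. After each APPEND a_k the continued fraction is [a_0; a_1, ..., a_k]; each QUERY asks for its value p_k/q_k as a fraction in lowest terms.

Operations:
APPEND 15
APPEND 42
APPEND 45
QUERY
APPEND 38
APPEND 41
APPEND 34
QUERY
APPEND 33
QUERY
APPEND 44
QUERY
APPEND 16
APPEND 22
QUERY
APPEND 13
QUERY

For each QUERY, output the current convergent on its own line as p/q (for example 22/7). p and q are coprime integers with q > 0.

28410/1891
1507860285/100364794
49803706466/3314987993
2192870944789/145959836486
775179125052769/51596752015404
10112464364509087/673096448572021

APPEND 15: p_0 = 15·1 + 0 = 15, q_0 = 15·0 + 1 = 1 → 15/1
APPEND 42: p_1 = 42·15 + 1 = 631, q_1 = 42·1 + 0 = 42 → 631/42
APPEND 45: p_2 = 45·631 + 15 = 28410, q_2 = 45·42 + 1 = 1891 → 28410/1891
APPEND 38: p_3 = 38·28410 + 631 = 1080211, q_3 = 38·1891 + 42 = 71900 → 1080211/71900
APPEND 41: p_4 = 41·1080211 + 28410 = 44317061, q_4 = 41·71900 + 1891 = 2949791 → 44317061/2949791
APPEND 34: p_5 = 34·44317061 + 1080211 = 1507860285, q_5 = 34·2949791 + 71900 = 100364794 → 1507860285/100364794
APPEND 33: p_6 = 33·1507860285 + 44317061 = 49803706466, q_6 = 33·100364794 + 2949791 = 3314987993 → 49803706466/3314987993
APPEND 44: p_7 = 44·49803706466 + 1507860285 = 2192870944789, q_7 = 44·3314987993 + 100364794 = 145959836486 → 2192870944789/145959836486
APPEND 16: p_8 = 16·2192870944789 + 49803706466 = 35135738823090, q_8 = 16·145959836486 + 3314987993 = 2338672371769 → 35135738823090/2338672371769
APPEND 22: p_9 = 22·35135738823090 + 2192870944789 = 775179125052769, q_9 = 22·2338672371769 + 145959836486 = 51596752015404 → 775179125052769/51596752015404
APPEND 13: p_10 = 13·775179125052769 + 35135738823090 = 10112464364509087, q_10 = 13·51596752015404 + 2338672371769 = 673096448572021 → 10112464364509087/673096448572021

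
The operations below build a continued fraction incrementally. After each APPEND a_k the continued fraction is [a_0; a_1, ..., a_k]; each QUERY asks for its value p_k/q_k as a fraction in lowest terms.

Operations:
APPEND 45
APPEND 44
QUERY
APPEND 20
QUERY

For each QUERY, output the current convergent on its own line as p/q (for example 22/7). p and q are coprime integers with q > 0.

APPEND 45: p_0 = 45·1 + 0 = 45, q_0 = 45·0 + 1 = 1 → 45/1
APPEND 44: p_1 = 44·45 + 1 = 1981, q_1 = 44·1 + 0 = 44 → 1981/44
APPEND 20: p_2 = 20·1981 + 45 = 39665, q_2 = 20·44 + 1 = 881 → 39665/881

1981/44
39665/881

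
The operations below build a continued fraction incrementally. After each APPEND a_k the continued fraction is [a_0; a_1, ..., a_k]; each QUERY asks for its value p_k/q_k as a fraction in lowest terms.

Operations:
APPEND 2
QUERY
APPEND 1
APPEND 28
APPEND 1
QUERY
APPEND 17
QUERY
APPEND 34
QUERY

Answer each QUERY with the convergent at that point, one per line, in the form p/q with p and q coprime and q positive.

2/1
89/30
1599/539
54455/18356

APPEND 2: p_0 = 2·1 + 0 = 2, q_0 = 2·0 + 1 = 1 → 2/1
APPEND 1: p_1 = 1·2 + 1 = 3, q_1 = 1·1 + 0 = 1 → 3/1
APPEND 28: p_2 = 28·3 + 2 = 86, q_2 = 28·1 + 1 = 29 → 86/29
APPEND 1: p_3 = 1·86 + 3 = 89, q_3 = 1·29 + 1 = 30 → 89/30
APPEND 17: p_4 = 17·89 + 86 = 1599, q_4 = 17·30 + 29 = 539 → 1599/539
APPEND 34: p_5 = 34·1599 + 89 = 54455, q_5 = 34·539 + 30 = 18356 → 54455/18356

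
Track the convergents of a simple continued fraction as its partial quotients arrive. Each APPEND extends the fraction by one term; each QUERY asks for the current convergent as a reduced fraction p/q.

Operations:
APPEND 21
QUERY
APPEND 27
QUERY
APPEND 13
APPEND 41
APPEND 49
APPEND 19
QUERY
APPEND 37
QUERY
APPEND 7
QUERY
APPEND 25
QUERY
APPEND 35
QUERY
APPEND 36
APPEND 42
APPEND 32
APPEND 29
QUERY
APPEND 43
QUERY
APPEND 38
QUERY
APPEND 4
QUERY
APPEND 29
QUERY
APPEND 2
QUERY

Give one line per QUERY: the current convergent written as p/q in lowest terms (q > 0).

21/1
568/27
283629931/13482476
10509219329/499560455
73848165234/3510405661
1856713350179/88259701980
65058815421499/3092599974961
91585595093188784292/4353562345962829841
3941335316011376184859/187353142239687656635
149862327603525483808934/7123772967454093781971
603390645730113311420595/28682445012056062784519
17648191053776811515006189/838914678317079914533022
35899772753283736341432973/1706511801646215891850563

APPEND 21: p_0 = 21·1 + 0 = 21, q_0 = 21·0 + 1 = 1 → 21/1
APPEND 27: p_1 = 27·21 + 1 = 568, q_1 = 27·1 + 0 = 27 → 568/27
APPEND 13: p_2 = 13·568 + 21 = 7405, q_2 = 13·27 + 1 = 352 → 7405/352
APPEND 41: p_3 = 41·7405 + 568 = 304173, q_3 = 41·352 + 27 = 14459 → 304173/14459
APPEND 49: p_4 = 49·304173 + 7405 = 14911882, q_4 = 49·14459 + 352 = 708843 → 14911882/708843
APPEND 19: p_5 = 19·14911882 + 304173 = 283629931, q_5 = 19·708843 + 14459 = 13482476 → 283629931/13482476
APPEND 37: p_6 = 37·283629931 + 14911882 = 10509219329, q_6 = 37·13482476 + 708843 = 499560455 → 10509219329/499560455
APPEND 7: p_7 = 7·10509219329 + 283629931 = 73848165234, q_7 = 7·499560455 + 13482476 = 3510405661 → 73848165234/3510405661
APPEND 25: p_8 = 25·73848165234 + 10509219329 = 1856713350179, q_8 = 25·3510405661 + 499560455 = 88259701980 → 1856713350179/88259701980
APPEND 35: p_9 = 35·1856713350179 + 73848165234 = 65058815421499, q_9 = 35·88259701980 + 3510405661 = 3092599974961 → 65058815421499/3092599974961
APPEND 36: p_10 = 36·65058815421499 + 1856713350179 = 2343974068524143, q_10 = 36·3092599974961 + 88259701980 = 111421858800576 → 2343974068524143/111421858800576
APPEND 42: p_11 = 42·2343974068524143 + 65058815421499 = 98511969693435505, q_11 = 42·111421858800576 + 3092599974961 = 4682810669599153 → 98511969693435505/4682810669599153
APPEND 32: p_12 = 32·98511969693435505 + 2343974068524143 = 3154727004258460303, q_12 = 32·4682810669599153 + 111421858800576 = 149961363285973472 → 3154727004258460303/149961363285973472
APPEND 29: p_13 = 29·3154727004258460303 + 98511969693435505 = 91585595093188784292, q_13 = 29·149961363285973472 + 4682810669599153 = 4353562345962829841 → 91585595093188784292/4353562345962829841
APPEND 43: p_14 = 43·91585595093188784292 + 3154727004258460303 = 3941335316011376184859, q_14 = 43·4353562345962829841 + 149961363285973472 = 187353142239687656635 → 3941335316011376184859/187353142239687656635
APPEND 38: p_15 = 38·3941335316011376184859 + 91585595093188784292 = 149862327603525483808934, q_15 = 38·187353142239687656635 + 4353562345962829841 = 7123772967454093781971 → 149862327603525483808934/7123772967454093781971
APPEND 4: p_16 = 4·149862327603525483808934 + 3941335316011376184859 = 603390645730113311420595, q_16 = 4·7123772967454093781971 + 187353142239687656635 = 28682445012056062784519 → 603390645730113311420595/28682445012056062784519
APPEND 29: p_17 = 29·603390645730113311420595 + 149862327603525483808934 = 17648191053776811515006189, q_17 = 29·28682445012056062784519 + 7123772967454093781971 = 838914678317079914533022 → 17648191053776811515006189/838914678317079914533022
APPEND 2: p_18 = 2·17648191053776811515006189 + 603390645730113311420595 = 35899772753283736341432973, q_18 = 2·838914678317079914533022 + 28682445012056062784519 = 1706511801646215891850563 → 35899772753283736341432973/1706511801646215891850563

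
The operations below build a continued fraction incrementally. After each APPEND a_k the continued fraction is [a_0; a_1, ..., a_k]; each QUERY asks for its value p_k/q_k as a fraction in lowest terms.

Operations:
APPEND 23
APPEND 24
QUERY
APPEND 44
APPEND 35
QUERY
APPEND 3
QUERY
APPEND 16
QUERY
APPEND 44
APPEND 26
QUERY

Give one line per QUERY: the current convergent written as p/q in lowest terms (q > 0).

APPEND 23: p_0 = 23·1 + 0 = 23, q_0 = 23·0 + 1 = 1 → 23/1
APPEND 24: p_1 = 24·23 + 1 = 553, q_1 = 24·1 + 0 = 24 → 553/24
APPEND 44: p_2 = 44·553 + 23 = 24355, q_2 = 44·24 + 1 = 1057 → 24355/1057
APPEND 35: p_3 = 35·24355 + 553 = 852978, q_3 = 35·1057 + 24 = 37019 → 852978/37019
APPEND 3: p_4 = 3·852978 + 24355 = 2583289, q_4 = 3·37019 + 1057 = 112114 → 2583289/112114
APPEND 16: p_5 = 16·2583289 + 852978 = 42185602, q_5 = 16·112114 + 37019 = 1830843 → 42185602/1830843
APPEND 44: p_6 = 44·42185602 + 2583289 = 1858749777, q_6 = 44·1830843 + 112114 = 80669206 → 1858749777/80669206
APPEND 26: p_7 = 26·1858749777 + 42185602 = 48369679804, q_7 = 26·80669206 + 1830843 = 2099230199 → 48369679804/2099230199

553/24
852978/37019
2583289/112114
42185602/1830843
48369679804/2099230199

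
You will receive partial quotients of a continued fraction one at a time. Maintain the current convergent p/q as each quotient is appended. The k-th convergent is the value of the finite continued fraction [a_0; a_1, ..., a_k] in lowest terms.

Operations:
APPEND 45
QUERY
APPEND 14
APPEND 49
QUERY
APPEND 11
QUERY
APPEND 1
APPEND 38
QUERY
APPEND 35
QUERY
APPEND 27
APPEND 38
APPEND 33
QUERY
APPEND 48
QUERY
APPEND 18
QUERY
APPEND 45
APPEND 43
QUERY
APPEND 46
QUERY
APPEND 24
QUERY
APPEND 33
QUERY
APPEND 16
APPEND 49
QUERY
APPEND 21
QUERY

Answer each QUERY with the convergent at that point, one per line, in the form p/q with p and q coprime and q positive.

APPEND 45: p_0 = 45·1 + 0 = 45, q_0 = 45·0 + 1 = 1 → 45/1
APPEND 14: p_1 = 14·45 + 1 = 631, q_1 = 14·1 + 0 = 14 → 631/14
APPEND 49: p_2 = 49·631 + 45 = 30964, q_2 = 49·14 + 1 = 687 → 30964/687
APPEND 11: p_3 = 11·30964 + 631 = 341235, q_3 = 11·687 + 14 = 7571 → 341235/7571
APPEND 1: p_4 = 1·341235 + 30964 = 372199, q_4 = 1·7571 + 687 = 8258 → 372199/8258
APPEND 38: p_5 = 38·372199 + 341235 = 14484797, q_5 = 38·8258 + 7571 = 321375 → 14484797/321375
APPEND 35: p_6 = 35·14484797 + 372199 = 507340094, q_6 = 35·321375 + 8258 = 11256383 → 507340094/11256383
APPEND 27: p_7 = 27·507340094 + 14484797 = 13712667335, q_7 = 27·11256383 + 321375 = 304243716 → 13712667335/304243716
APPEND 38: p_8 = 38·13712667335 + 507340094 = 521588698824, q_8 = 38·304243716 + 11256383 = 11572517591 → 521588698824/11572517591
APPEND 33: p_9 = 33·521588698824 + 13712667335 = 17226139728527, q_9 = 33·11572517591 + 304243716 = 382197324219 → 17226139728527/382197324219
APPEND 48: p_10 = 48·17226139728527 + 521588698824 = 827376295668120, q_10 = 48·382197324219 + 11572517591 = 18357044080103 → 827376295668120/18357044080103
APPEND 18: p_11 = 18·827376295668120 + 17226139728527 = 14909999461754687, q_11 = 18·18357044080103 + 382197324219 = 330808990766073 → 14909999461754687/330808990766073
APPEND 45: p_12 = 45·14909999461754687 + 827376295668120 = 671777352074629035, q_12 = 45·330808990766073 + 18357044080103 = 14904761628553388 → 671777352074629035/14904761628553388
APPEND 43: p_13 = 43·671777352074629035 + 14909999461754687 = 28901336138670803192, q_13 = 43·14904761628553388 + 330808990766073 = 641235559018561757 → 28901336138670803192/641235559018561757
APPEND 46: p_14 = 46·28901336138670803192 + 671777352074629035 = 1330133239730931575867, q_14 = 46·641235559018561757 + 14904761628553388 = 29511740476482394210 → 1330133239730931575867/29511740476482394210
APPEND 24: p_15 = 24·1330133239730931575867 + 28901336138670803192 = 31952099089681028624000, q_15 = 24·29511740476482394210 + 641235559018561757 = 708923006994596022797 → 31952099089681028624000/708923006994596022797
APPEND 33: p_16 = 33·31952099089681028624000 + 1330133239730931575867 = 1055749403199204876167867, q_16 = 33·708923006994596022797 + 29511740476482394210 = 23423970971298151146511 → 1055749403199204876167867/23423970971298151146511
APPEND 16: p_17 = 16·1055749403199204876167867 + 31952099089681028624000 = 16923942550276959047309872, q_17 = 16·23423970971298151146511 + 708923006994596022797 = 375492458547765014366973 → 16923942550276959047309872/375492458547765014366973
APPEND 49: p_18 = 49·16923942550276959047309872 + 1055749403199204876167867 = 830328934366770198194351595, q_18 = 49·375492458547765014366973 + 23423970971298151146511 = 18422554439811783855128188 → 830328934366770198194351595/18422554439811783855128188
APPEND 21: p_19 = 21·830328934366770198194351595 + 16923942550276959047309872 = 17453831564252451121128693367, q_19 = 21·18422554439811783855128188 + 375492458547765014366973 = 387249135694595225972058921 → 17453831564252451121128693367/387249135694595225972058921

45/1
30964/687
341235/7571
14484797/321375
507340094/11256383
17226139728527/382197324219
827376295668120/18357044080103
14909999461754687/330808990766073
28901336138670803192/641235559018561757
1330133239730931575867/29511740476482394210
31952099089681028624000/708923006994596022797
1055749403199204876167867/23423970971298151146511
830328934366770198194351595/18422554439811783855128188
17453831564252451121128693367/387249135694595225972058921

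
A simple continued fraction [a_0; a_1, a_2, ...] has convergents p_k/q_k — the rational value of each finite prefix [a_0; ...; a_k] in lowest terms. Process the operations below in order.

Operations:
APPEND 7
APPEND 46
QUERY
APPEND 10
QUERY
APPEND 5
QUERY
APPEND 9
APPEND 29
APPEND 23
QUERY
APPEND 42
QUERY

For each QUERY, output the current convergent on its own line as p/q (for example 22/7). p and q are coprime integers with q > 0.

APPEND 7: p_0 = 7·1 + 0 = 7, q_0 = 7·0 + 1 = 1 → 7/1
APPEND 46: p_1 = 46·7 + 1 = 323, q_1 = 46·1 + 0 = 46 → 323/46
APPEND 10: p_2 = 10·323 + 7 = 3237, q_2 = 10·46 + 1 = 461 → 3237/461
APPEND 5: p_3 = 5·3237 + 323 = 16508, q_3 = 5·461 + 46 = 2351 → 16508/2351
APPEND 9: p_4 = 9·16508 + 3237 = 151809, q_4 = 9·2351 + 461 = 21620 → 151809/21620
APPEND 29: p_5 = 29·151809 + 16508 = 4418969, q_5 = 29·21620 + 2351 = 629331 → 4418969/629331
APPEND 23: p_6 = 23·4418969 + 151809 = 101788096, q_6 = 23·629331 + 21620 = 14496233 → 101788096/14496233
APPEND 42: p_7 = 42·101788096 + 4418969 = 4279519001, q_7 = 42·14496233 + 629331 = 609471117 → 4279519001/609471117

323/46
3237/461
16508/2351
101788096/14496233
4279519001/609471117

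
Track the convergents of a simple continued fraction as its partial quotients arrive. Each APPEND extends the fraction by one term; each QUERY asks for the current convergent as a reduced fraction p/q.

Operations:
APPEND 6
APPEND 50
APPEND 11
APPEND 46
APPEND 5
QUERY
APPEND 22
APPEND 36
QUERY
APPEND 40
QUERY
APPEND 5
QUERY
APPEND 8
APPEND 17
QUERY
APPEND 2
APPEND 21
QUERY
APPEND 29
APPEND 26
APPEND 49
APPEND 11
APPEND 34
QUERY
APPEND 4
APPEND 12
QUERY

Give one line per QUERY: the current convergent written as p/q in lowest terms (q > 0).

APPEND 6: p_0 = 6·1 + 0 = 6, q_0 = 6·0 + 1 = 1 → 6/1
APPEND 50: p_1 = 50·6 + 1 = 301, q_1 = 50·1 + 0 = 50 → 301/50
APPEND 11: p_2 = 11·301 + 6 = 3317, q_2 = 11·50 + 1 = 551 → 3317/551
APPEND 46: p_3 = 46·3317 + 301 = 152883, q_3 = 46·551 + 50 = 25396 → 152883/25396
APPEND 5: p_4 = 5·152883 + 3317 = 767732, q_4 = 5·25396 + 551 = 127531 → 767732/127531
APPEND 22: p_5 = 22·767732 + 152883 = 17042987, q_5 = 22·127531 + 25396 = 2831078 → 17042987/2831078
APPEND 36: p_6 = 36·17042987 + 767732 = 614315264, q_6 = 36·2831078 + 127531 = 102046339 → 614315264/102046339
APPEND 40: p_7 = 40·614315264 + 17042987 = 24589653547, q_7 = 40·102046339 + 2831078 = 4084684638 → 24589653547/4084684638
APPEND 5: p_8 = 5·24589653547 + 614315264 = 123562582999, q_8 = 5·4084684638 + 102046339 = 20525469529 → 123562582999/20525469529
APPEND 8: p_9 = 8·123562582999 + 24589653547 = 1013090317539, q_9 = 8·20525469529 + 4084684638 = 168288440870 → 1013090317539/168288440870
APPEND 17: p_10 = 17·1013090317539 + 123562582999 = 17346097981162, q_10 = 17·168288440870 + 20525469529 = 2881428964319 → 17346097981162/2881428964319
APPEND 2: p_11 = 2·17346097981162 + 1013090317539 = 35705286279863, q_11 = 2·2881428964319 + 168288440870 = 5931146369508 → 35705286279863/5931146369508
APPEND 21: p_12 = 21·35705286279863 + 17346097981162 = 767157109858285, q_12 = 21·5931146369508 + 2881428964319 = 127435502723987 → 767157109858285/127435502723987
APPEND 29: p_13 = 29·767157109858285 + 35705286279863 = 22283261472170128, q_13 = 29·127435502723987 + 5931146369508 = 3701560725365131 → 22283261472170128/3701560725365131
APPEND 26: p_14 = 26·22283261472170128 + 767157109858285 = 580131955386281613, q_14 = 26·3701560725365131 + 127435502723987 = 96368014362217393 → 580131955386281613/96368014362217393
APPEND 49: p_15 = 49·580131955386281613 + 22283261472170128 = 28448749075399969165, q_15 = 49·96368014362217393 + 3701560725365131 = 4725734264474017388 → 28448749075399969165/4725734264474017388
APPEND 11: p_16 = 11·28448749075399969165 + 580131955386281613 = 313516371784785942428, q_16 = 11·4725734264474017388 + 96368014362217393 = 52079444923576408661 → 313516371784785942428/52079444923576408661
APPEND 34: p_17 = 34·313516371784785942428 + 28448749075399969165 = 10688005389758122011717, q_17 = 34·52079444923576408661 + 4725734264474017388 = 1775426861666071911862 → 10688005389758122011717/1775426861666071911862
APPEND 4: p_18 = 4·10688005389758122011717 + 313516371784785942428 = 43065537930817273989296, q_18 = 4·1775426861666071911862 + 52079444923576408661 = 7153786891587864056109 → 43065537930817273989296/7153786891587864056109
APPEND 12: p_19 = 12·43065537930817273989296 + 10688005389758122011717 = 527474460559565409883269, q_19 = 12·7153786891587864056109 + 1775426861666071911862 = 87620869560720440585170 → 527474460559565409883269/87620869560720440585170

767732/127531
614315264/102046339
24589653547/4084684638
123562582999/20525469529
17346097981162/2881428964319
767157109858285/127435502723987
10688005389758122011717/1775426861666071911862
527474460559565409883269/87620869560720440585170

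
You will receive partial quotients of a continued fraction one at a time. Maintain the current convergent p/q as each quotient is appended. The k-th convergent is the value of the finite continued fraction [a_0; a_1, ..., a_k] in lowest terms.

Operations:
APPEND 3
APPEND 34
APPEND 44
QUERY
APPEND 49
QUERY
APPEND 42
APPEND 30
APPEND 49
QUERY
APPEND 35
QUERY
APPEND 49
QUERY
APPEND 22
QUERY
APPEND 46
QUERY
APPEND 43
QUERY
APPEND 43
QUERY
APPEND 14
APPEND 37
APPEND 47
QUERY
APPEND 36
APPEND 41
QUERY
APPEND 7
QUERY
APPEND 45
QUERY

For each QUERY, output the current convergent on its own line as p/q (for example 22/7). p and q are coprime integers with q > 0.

APPEND 3: p_0 = 3·1 + 0 = 3, q_0 = 3·0 + 1 = 1 → 3/1
APPEND 34: p_1 = 34·3 + 1 = 103, q_1 = 34·1 + 0 = 34 → 103/34
APPEND 44: p_2 = 44·103 + 3 = 4535, q_2 = 44·34 + 1 = 1497 → 4535/1497
APPEND 49: p_3 = 49·4535 + 103 = 222318, q_3 = 49·1497 + 34 = 73387 → 222318/73387
APPEND 42: p_4 = 42·222318 + 4535 = 9341891, q_4 = 42·73387 + 1497 = 3083751 → 9341891/3083751
APPEND 30: p_5 = 30·9341891 + 222318 = 280479048, q_5 = 30·3083751 + 73387 = 92585917 → 280479048/92585917
APPEND 49: p_6 = 49·280479048 + 9341891 = 13752815243, q_6 = 49·92585917 + 3083751 = 4539793684 → 13752815243/4539793684
APPEND 35: p_7 = 35·13752815243 + 280479048 = 481629012553, q_7 = 35·4539793684 + 92585917 = 158985364857 → 481629012553/158985364857
APPEND 49: p_8 = 49·481629012553 + 13752815243 = 23613574430340, q_8 = 49·158985364857 + 4539793684 = 7794822671677 → 23613574430340/7794822671677
APPEND 22: p_9 = 22·23613574430340 + 481629012553 = 519980266480033, q_9 = 22·7794822671677 + 158985364857 = 171645084141751 → 519980266480033/171645084141751
APPEND 46: p_10 = 46·519980266480033 + 23613574430340 = 23942705832511858, q_10 = 46·171645084141751 + 7794822671677 = 7903468693192223 → 23942705832511858/7903468693192223
APPEND 43: p_11 = 43·23942705832511858 + 519980266480033 = 1030056331064489927, q_11 = 43·7903468693192223 + 171645084141751 = 340020798891407340 → 1030056331064489927/340020798891407340
APPEND 43: p_12 = 43·1030056331064489927 + 23942705832511858 = 44316364941605578719, q_12 = 43·340020798891407340 + 7903468693192223 = 14628797821023707843 → 44316364941605578719/14628797821023707843
APPEND 14: p_13 = 14·44316364941605578719 + 1030056331064489927 = 621459165513542591993, q_13 = 14·14628797821023707843 + 340020798891407340 = 205143190293223317142 → 621459165513542591993/205143190293223317142
APPEND 37: p_14 = 37·621459165513542591993 + 44316364941605578719 = 23038305488942681482460, q_14 = 37·205143190293223317142 + 14628797821023707843 = 7604926838670286442097 → 23038305488942681482460/7604926838670286442097
APPEND 47: p_15 = 47·23038305488942681482460 + 621459165513542591993 = 1083421817145819572267613, q_15 = 47·7604926838670286442097 + 205143190293223317142 = 357636704607796686095701 → 1083421817145819572267613/357636704607796686095701
APPEND 36: p_16 = 36·1083421817145819572267613 + 23038305488942681482460 = 39026223722738447283116528, q_16 = 36·357636704607796686095701 + 7604926838670286442097 = 12882526292719350985887333 → 39026223722738447283116528/12882526292719350985887333
APPEND 41: p_17 = 41·39026223722738447283116528 + 1083421817145819572267613 = 1601158594449422158180045261, q_17 = 41·12882526292719350985887333 + 357636704607796686095701 = 528541214706101187107476354 → 1601158594449422158180045261/528541214706101187107476354
APPEND 7: p_18 = 7·1601158594449422158180045261 + 39026223722738447283116528 = 11247136384868693554543433355, q_18 = 7·528541214706101187107476354 + 12882526292719350985887333 = 3712671029235427660738221811 → 11247136384868693554543433355/3712671029235427660738221811
APPEND 45: p_19 = 45·11247136384868693554543433355 + 1601158594449422158180045261 = 507722295913540632112634546236, q_19 = 45·3712671029235427660738221811 + 528541214706101187107476354 = 167598737530300345920327457849 → 507722295913540632112634546236/167598737530300345920327457849

4535/1497
222318/73387
13752815243/4539793684
481629012553/158985364857
23613574430340/7794822671677
519980266480033/171645084141751
23942705832511858/7903468693192223
1030056331064489927/340020798891407340
44316364941605578719/14628797821023707843
1083421817145819572267613/357636704607796686095701
1601158594449422158180045261/528541214706101187107476354
11247136384868693554543433355/3712671029235427660738221811
507722295913540632112634546236/167598737530300345920327457849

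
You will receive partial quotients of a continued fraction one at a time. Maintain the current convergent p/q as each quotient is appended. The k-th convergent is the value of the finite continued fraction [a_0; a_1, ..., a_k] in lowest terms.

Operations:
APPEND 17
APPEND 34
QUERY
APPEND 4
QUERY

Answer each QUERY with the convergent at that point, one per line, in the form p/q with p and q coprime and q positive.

APPEND 17: p_0 = 17·1 + 0 = 17, q_0 = 17·0 + 1 = 1 → 17/1
APPEND 34: p_1 = 34·17 + 1 = 579, q_1 = 34·1 + 0 = 34 → 579/34
APPEND 4: p_2 = 4·579 + 17 = 2333, q_2 = 4·34 + 1 = 137 → 2333/137

579/34
2333/137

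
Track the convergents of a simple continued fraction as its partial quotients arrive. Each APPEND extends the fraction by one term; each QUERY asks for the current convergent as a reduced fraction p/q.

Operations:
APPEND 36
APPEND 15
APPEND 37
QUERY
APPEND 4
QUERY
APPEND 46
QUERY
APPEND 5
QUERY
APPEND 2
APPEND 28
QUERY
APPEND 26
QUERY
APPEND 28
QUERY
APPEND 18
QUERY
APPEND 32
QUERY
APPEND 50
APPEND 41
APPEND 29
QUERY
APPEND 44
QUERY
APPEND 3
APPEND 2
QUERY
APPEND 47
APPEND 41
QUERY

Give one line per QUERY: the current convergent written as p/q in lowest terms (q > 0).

APPEND 36: p_0 = 36·1 + 0 = 36, q_0 = 36·0 + 1 = 1 → 36/1
APPEND 15: p_1 = 15·36 + 1 = 541, q_1 = 15·1 + 0 = 15 → 541/15
APPEND 37: p_2 = 37·541 + 36 = 20053, q_2 = 37·15 + 1 = 556 → 20053/556
APPEND 4: p_3 = 4·20053 + 541 = 80753, q_3 = 4·556 + 15 = 2239 → 80753/2239
APPEND 46: p_4 = 46·80753 + 20053 = 3734691, q_4 = 46·2239 + 556 = 103550 → 3734691/103550
APPEND 5: p_5 = 5·3734691 + 80753 = 18754208, q_5 = 5·103550 + 2239 = 519989 → 18754208/519989
APPEND 2: p_6 = 2·18754208 + 3734691 = 41243107, q_6 = 2·519989 + 103550 = 1143528 → 41243107/1143528
APPEND 28: p_7 = 28·41243107 + 18754208 = 1173561204, q_7 = 28·1143528 + 519989 = 32538773 → 1173561204/32538773
APPEND 26: p_8 = 26·1173561204 + 41243107 = 30553834411, q_8 = 26·32538773 + 1143528 = 847151626 → 30553834411/847151626
APPEND 28: p_9 = 28·30553834411 + 1173561204 = 856680924712, q_9 = 28·847151626 + 32538773 = 23752784301 → 856680924712/23752784301
APPEND 18: p_10 = 18·856680924712 + 30553834411 = 15450810479227, q_10 = 18·23752784301 + 847151626 = 428397269044 → 15450810479227/428397269044
APPEND 32: p_11 = 32·15450810479227 + 856680924712 = 495282616259976, q_11 = 32·428397269044 + 23752784301 = 13732465393709 → 495282616259976/13732465393709
APPEND 50: p_12 = 50·495282616259976 + 15450810479227 = 24779581623478027, q_12 = 50·13732465393709 + 428397269044 = 687051666954494 → 24779581623478027/687051666954494
APPEND 41: p_13 = 41·24779581623478027 + 495282616259976 = 1016458129178859083, q_13 = 41·687051666954494 + 13732465393709 = 28182850810527963 → 1016458129178859083/28182850810527963
APPEND 29: p_14 = 29·1016458129178859083 + 24779581623478027 = 29502065327810391434, q_14 = 29·28182850810527963 + 687051666954494 = 817989725172265421 → 29502065327810391434/817989725172265421
APPEND 44: p_15 = 44·29502065327810391434 + 1016458129178859083 = 1299107332552836082179, q_15 = 44·817989725172265421 + 28182850810527963 = 36019730758390206487 → 1299107332552836082179/36019730758390206487
APPEND 3: p_16 = 3·1299107332552836082179 + 29502065327810391434 = 3926824062986318637971, q_16 = 3·36019730758390206487 + 817989725172265421 = 108877182000342884882 → 3926824062986318637971/108877182000342884882
APPEND 2: p_17 = 2·3926824062986318637971 + 1299107332552836082179 = 9152755458525473358121, q_17 = 2·108877182000342884882 + 36019730758390206487 = 253774094759075976251 → 9152755458525473358121/253774094759075976251
APPEND 47: p_18 = 47·9152755458525473358121 + 3926824062986318637971 = 434106330613683566469658, q_18 = 47·253774094759075976251 + 108877182000342884882 = 12036259635676913768679 → 434106330613683566469658/12036259635676913768679
APPEND 41: p_19 = 41·434106330613683566469658 + 9152755458525473358121 = 17807512310619551698614099, q_19 = 41·12036259635676913768679 + 253774094759075976251 = 493740419157512540492090 → 17807512310619551698614099/493740419157512540492090

20053/556
80753/2239
3734691/103550
18754208/519989
1173561204/32538773
30553834411/847151626
856680924712/23752784301
15450810479227/428397269044
495282616259976/13732465393709
29502065327810391434/817989725172265421
1299107332552836082179/36019730758390206487
9152755458525473358121/253774094759075976251
17807512310619551698614099/493740419157512540492090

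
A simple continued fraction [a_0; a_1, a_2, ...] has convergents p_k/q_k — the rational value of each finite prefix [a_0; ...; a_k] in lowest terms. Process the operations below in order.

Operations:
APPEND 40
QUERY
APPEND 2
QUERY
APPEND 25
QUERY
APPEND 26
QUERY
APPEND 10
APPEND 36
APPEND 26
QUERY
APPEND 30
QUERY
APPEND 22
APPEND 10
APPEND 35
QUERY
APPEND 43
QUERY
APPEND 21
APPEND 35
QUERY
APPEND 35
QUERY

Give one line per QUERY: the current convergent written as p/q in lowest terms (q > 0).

APPEND 40: p_0 = 40·1 + 0 = 40, q_0 = 40·0 + 1 = 1 → 40/1
APPEND 2: p_1 = 2·40 + 1 = 81, q_1 = 2·1 + 0 = 2 → 81/2
APPEND 25: p_2 = 25·81 + 40 = 2065, q_2 = 25·2 + 1 = 51 → 2065/51
APPEND 26: p_3 = 26·2065 + 81 = 53771, q_3 = 26·51 + 2 = 1328 → 53771/1328
APPEND 10: p_4 = 10·53771 + 2065 = 539775, q_4 = 10·1328 + 51 = 13331 → 539775/13331
APPEND 36: p_5 = 36·539775 + 53771 = 19485671, q_5 = 36·13331 + 1328 = 481244 → 19485671/481244
APPEND 26: p_6 = 26·19485671 + 539775 = 507167221, q_6 = 26·481244 + 13331 = 12525675 → 507167221/12525675
APPEND 30: p_7 = 30·507167221 + 19485671 = 15234502301, q_7 = 30·12525675 + 481244 = 376251494 → 15234502301/376251494
APPEND 22: p_8 = 22·15234502301 + 507167221 = 335666217843, q_8 = 22·376251494 + 12525675 = 8290058543 → 335666217843/8290058543
APPEND 10: p_9 = 10·335666217843 + 15234502301 = 3371896680731, q_9 = 10·8290058543 + 376251494 = 83276836924 → 3371896680731/83276836924
APPEND 35: p_10 = 35·3371896680731 + 335666217843 = 118352050043428, q_10 = 35·83276836924 + 8290058543 = 2922979350883 → 118352050043428/2922979350883
APPEND 43: p_11 = 43·118352050043428 + 3371896680731 = 5092510048548135, q_11 = 43·2922979350883 + 83276836924 = 125771388924893 → 5092510048548135/125771388924893
APPEND 21: p_12 = 21·5092510048548135 + 118352050043428 = 107061063069554263, q_12 = 21·125771388924893 + 2922979350883 = 2644122146773636 → 107061063069554263/2644122146773636
APPEND 35: p_13 = 35·107061063069554263 + 5092510048548135 = 3752229717482947340, q_13 = 35·2644122146773636 + 125771388924893 = 92670046526002153 → 3752229717482947340/92670046526002153
APPEND 35: p_14 = 35·3752229717482947340 + 107061063069554263 = 131435101174972711163, q_14 = 35·92670046526002153 + 2644122146773636 = 3246095750556848991 → 131435101174972711163/3246095750556848991

40/1
81/2
2065/51
53771/1328
507167221/12525675
15234502301/376251494
118352050043428/2922979350883
5092510048548135/125771388924893
3752229717482947340/92670046526002153
131435101174972711163/3246095750556848991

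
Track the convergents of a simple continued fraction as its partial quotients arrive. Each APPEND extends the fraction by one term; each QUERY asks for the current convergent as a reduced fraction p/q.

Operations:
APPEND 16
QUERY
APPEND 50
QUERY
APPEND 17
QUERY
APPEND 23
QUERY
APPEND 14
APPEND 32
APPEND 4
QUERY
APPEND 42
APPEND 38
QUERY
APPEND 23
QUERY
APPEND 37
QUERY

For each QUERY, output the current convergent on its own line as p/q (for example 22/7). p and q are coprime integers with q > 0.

16/1
801/50
13633/851
314360/19623
570750257/35627409
916868348477/57232814615
21112085109661/1317859925282
782064017405934/48818050050049

APPEND 16: p_0 = 16·1 + 0 = 16, q_0 = 16·0 + 1 = 1 → 16/1
APPEND 50: p_1 = 50·16 + 1 = 801, q_1 = 50·1 + 0 = 50 → 801/50
APPEND 17: p_2 = 17·801 + 16 = 13633, q_2 = 17·50 + 1 = 851 → 13633/851
APPEND 23: p_3 = 23·13633 + 801 = 314360, q_3 = 23·851 + 50 = 19623 → 314360/19623
APPEND 14: p_4 = 14·314360 + 13633 = 4414673, q_4 = 14·19623 + 851 = 275573 → 4414673/275573
APPEND 32: p_5 = 32·4414673 + 314360 = 141583896, q_5 = 32·275573 + 19623 = 8837959 → 141583896/8837959
APPEND 4: p_6 = 4·141583896 + 4414673 = 570750257, q_6 = 4·8837959 + 275573 = 35627409 → 570750257/35627409
APPEND 42: p_7 = 42·570750257 + 141583896 = 24113094690, q_7 = 42·35627409 + 8837959 = 1505189137 → 24113094690/1505189137
APPEND 38: p_8 = 38·24113094690 + 570750257 = 916868348477, q_8 = 38·1505189137 + 35627409 = 57232814615 → 916868348477/57232814615
APPEND 23: p_9 = 23·916868348477 + 24113094690 = 21112085109661, q_9 = 23·57232814615 + 1505189137 = 1317859925282 → 21112085109661/1317859925282
APPEND 37: p_10 = 37·21112085109661 + 916868348477 = 782064017405934, q_10 = 37·1317859925282 + 57232814615 = 48818050050049 → 782064017405934/48818050050049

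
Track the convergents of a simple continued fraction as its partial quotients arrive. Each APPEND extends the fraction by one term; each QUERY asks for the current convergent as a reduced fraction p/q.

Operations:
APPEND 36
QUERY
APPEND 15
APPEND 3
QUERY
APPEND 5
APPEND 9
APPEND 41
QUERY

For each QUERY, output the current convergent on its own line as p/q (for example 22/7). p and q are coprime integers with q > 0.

APPEND 36: p_0 = 36·1 + 0 = 36, q_0 = 36·0 + 1 = 1 → 36/1
APPEND 15: p_1 = 15·36 + 1 = 541, q_1 = 15·1 + 0 = 15 → 541/15
APPEND 3: p_2 = 3·541 + 36 = 1659, q_2 = 3·15 + 1 = 46 → 1659/46
APPEND 5: p_3 = 5·1659 + 541 = 8836, q_3 = 5·46 + 15 = 245 → 8836/245
APPEND 9: p_4 = 9·8836 + 1659 = 81183, q_4 = 9·245 + 46 = 2251 → 81183/2251
APPEND 41: p_5 = 41·81183 + 8836 = 3337339, q_5 = 41·2251 + 245 = 92536 → 3337339/92536

36/1
1659/46
3337339/92536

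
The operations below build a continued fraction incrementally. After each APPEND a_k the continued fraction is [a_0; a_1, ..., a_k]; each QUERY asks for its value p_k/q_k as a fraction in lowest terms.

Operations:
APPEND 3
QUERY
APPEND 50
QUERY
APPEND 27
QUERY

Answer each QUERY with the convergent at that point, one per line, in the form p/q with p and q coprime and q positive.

APPEND 3: p_0 = 3·1 + 0 = 3, q_0 = 3·0 + 1 = 1 → 3/1
APPEND 50: p_1 = 50·3 + 1 = 151, q_1 = 50·1 + 0 = 50 → 151/50
APPEND 27: p_2 = 27·151 + 3 = 4080, q_2 = 27·50 + 1 = 1351 → 4080/1351

3/1
151/50
4080/1351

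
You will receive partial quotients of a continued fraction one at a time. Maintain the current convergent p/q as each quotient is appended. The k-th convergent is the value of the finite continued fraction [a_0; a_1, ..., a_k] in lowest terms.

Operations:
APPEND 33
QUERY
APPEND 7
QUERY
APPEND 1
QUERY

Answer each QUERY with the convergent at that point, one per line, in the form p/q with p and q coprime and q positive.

33/1
232/7
265/8

APPEND 33: p_0 = 33·1 + 0 = 33, q_0 = 33·0 + 1 = 1 → 33/1
APPEND 7: p_1 = 7·33 + 1 = 232, q_1 = 7·1 + 0 = 7 → 232/7
APPEND 1: p_2 = 1·232 + 33 = 265, q_2 = 1·7 + 1 = 8 → 265/8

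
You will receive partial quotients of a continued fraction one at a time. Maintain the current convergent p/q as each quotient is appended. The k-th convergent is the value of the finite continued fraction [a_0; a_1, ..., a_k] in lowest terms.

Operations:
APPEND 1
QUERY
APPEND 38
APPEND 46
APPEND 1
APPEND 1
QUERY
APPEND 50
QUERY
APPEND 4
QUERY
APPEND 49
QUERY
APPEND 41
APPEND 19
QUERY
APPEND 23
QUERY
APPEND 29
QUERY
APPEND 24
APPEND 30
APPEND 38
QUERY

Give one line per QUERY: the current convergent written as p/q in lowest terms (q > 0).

APPEND 1: p_0 = 1·1 + 0 = 1, q_0 = 1·0 + 1 = 1 → 1/1
APPEND 38: p_1 = 38·1 + 1 = 39, q_1 = 38·1 + 0 = 38 → 39/38
APPEND 46: p_2 = 46·39 + 1 = 1795, q_2 = 46·38 + 1 = 1749 → 1795/1749
APPEND 1: p_3 = 1·1795 + 39 = 1834, q_3 = 1·1749 + 38 = 1787 → 1834/1787
APPEND 1: p_4 = 1·1834 + 1795 = 3629, q_4 = 1·1787 + 1749 = 3536 → 3629/3536
APPEND 50: p_5 = 50·3629 + 1834 = 183284, q_5 = 50·3536 + 1787 = 178587 → 183284/178587
APPEND 4: p_6 = 4·183284 + 3629 = 736765, q_6 = 4·178587 + 3536 = 717884 → 736765/717884
APPEND 49: p_7 = 49·736765 + 183284 = 36284769, q_7 = 49·717884 + 178587 = 35354903 → 36284769/35354903
APPEND 41: p_8 = 41·36284769 + 736765 = 1488412294, q_8 = 41·35354903 + 717884 = 1450268907 → 1488412294/1450268907
APPEND 19: p_9 = 19·1488412294 + 36284769 = 28316118355, q_9 = 19·1450268907 + 35354903 = 27590464136 → 28316118355/27590464136
APPEND 23: p_10 = 23·28316118355 + 1488412294 = 652759134459, q_10 = 23·27590464136 + 1450268907 = 636030944035 → 652759134459/636030944035
APPEND 29: p_11 = 29·652759134459 + 28316118355 = 18958331017666, q_11 = 29·636030944035 + 27590464136 = 18472487841151 → 18958331017666/18472487841151
APPEND 24: p_12 = 24·18958331017666 + 652759134459 = 455652703558443, q_12 = 24·18472487841151 + 636030944035 = 443975739131659 → 455652703558443/443975739131659
APPEND 30: p_13 = 30·455652703558443 + 18958331017666 = 13688539437770956, q_13 = 30·443975739131659 + 18472487841151 = 13337744661790921 → 13688539437770956/13337744661790921
APPEND 38: p_14 = 38·13688539437770956 + 455652703558443 = 520620151338854771, q_14 = 38·13337744661790921 + 443975739131659 = 507278272887186657 → 520620151338854771/507278272887186657

1/1
3629/3536
183284/178587
736765/717884
36284769/35354903
28316118355/27590464136
652759134459/636030944035
18958331017666/18472487841151
520620151338854771/507278272887186657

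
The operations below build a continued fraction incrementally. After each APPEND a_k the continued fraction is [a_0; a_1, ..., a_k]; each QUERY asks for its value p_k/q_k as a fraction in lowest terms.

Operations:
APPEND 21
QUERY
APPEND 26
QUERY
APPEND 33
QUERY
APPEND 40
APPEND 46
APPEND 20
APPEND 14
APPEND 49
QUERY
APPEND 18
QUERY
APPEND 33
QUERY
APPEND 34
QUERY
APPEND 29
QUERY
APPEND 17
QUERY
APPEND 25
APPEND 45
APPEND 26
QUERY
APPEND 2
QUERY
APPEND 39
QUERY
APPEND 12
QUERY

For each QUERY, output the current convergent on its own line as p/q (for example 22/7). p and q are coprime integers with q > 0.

APPEND 21: p_0 = 21·1 + 0 = 21, q_0 = 21·0 + 1 = 1 → 21/1
APPEND 26: p_1 = 26·21 + 1 = 547, q_1 = 26·1 + 0 = 26 → 547/26
APPEND 33: p_2 = 33·547 + 21 = 18072, q_2 = 33·26 + 1 = 859 → 18072/859
APPEND 40: p_3 = 40·18072 + 547 = 723427, q_3 = 40·859 + 26 = 34386 → 723427/34386
APPEND 46: p_4 = 46·723427 + 18072 = 33295714, q_4 = 46·34386 + 859 = 1582615 → 33295714/1582615
APPEND 20: p_5 = 20·33295714 + 723427 = 666637707, q_5 = 20·1582615 + 34386 = 31686686 → 666637707/31686686
APPEND 14: p_6 = 14·666637707 + 33295714 = 9366223612, q_6 = 14·31686686 + 1582615 = 445196219 → 9366223612/445196219
APPEND 49: p_7 = 49·9366223612 + 666637707 = 459611594695, q_7 = 49·445196219 + 31686686 = 21846301417 → 459611594695/21846301417
APPEND 18: p_8 = 18·459611594695 + 9366223612 = 8282374928122, q_8 = 18·21846301417 + 445196219 = 393678621725 → 8282374928122/393678621725
APPEND 33: p_9 = 33·8282374928122 + 459611594695 = 273777984222721, q_9 = 33·393678621725 + 21846301417 = 13013240818342 → 273777984222721/13013240818342
APPEND 34: p_10 = 34·273777984222721 + 8282374928122 = 9316733838500636, q_10 = 34·13013240818342 + 393678621725 = 442843866445353 → 9316733838500636/442843866445353
APPEND 29: p_11 = 29·9316733838500636 + 273777984222721 = 270459059300741165, q_11 = 29·442843866445353 + 13013240818342 = 12855485367733579 → 270459059300741165/12855485367733579
APPEND 17: p_12 = 17·270459059300741165 + 9316733838500636 = 4607120741951100441, q_12 = 17·12855485367733579 + 442843866445353 = 218986095117916196 → 4607120741951100441/218986095117916196
APPEND 25: p_13 = 25·4607120741951100441 + 270459059300741165 = 115448477608078252190, q_13 = 25·218986095117916196 + 12855485367733579 = 5487507863315638479 → 115448477608078252190/5487507863315638479
APPEND 45: p_14 = 45·115448477608078252190 + 4607120741951100441 = 5199788613105472448991, q_14 = 45·5487507863315638479 + 218986095117916196 = 247156839944321647751 → 5199788613105472448991/247156839944321647751
APPEND 26: p_15 = 26·5199788613105472448991 + 115448477608078252190 = 135309952418350361925956, q_15 = 26·247156839944321647751 + 5487507863315638479 = 6431565346415678480005 → 135309952418350361925956/6431565346415678480005
APPEND 2: p_16 = 2·135309952418350361925956 + 5199788613105472448991 = 275819693449806196300903, q_16 = 2·6431565346415678480005 + 247156839944321647751 = 13110287532775678607761 → 275819693449806196300903/13110287532775678607761
APPEND 39: p_17 = 39·275819693449806196300903 + 135309952418350361925956 = 10892277996960792017661173, q_17 = 39·13110287532775678607761 + 6431565346415678480005 = 517732779124667144182684 → 10892277996960792017661173/517732779124667144182684
APPEND 12: p_18 = 12·10892277996960792017661173 + 275819693449806196300903 = 130983155656979310408234979, q_18 = 12·517732779124667144182684 + 13110287532775678607761 = 6225903637028781408799969 → 130983155656979310408234979/6225903637028781408799969

21/1
547/26
18072/859
459611594695/21846301417
8282374928122/393678621725
273777984222721/13013240818342
9316733838500636/442843866445353
270459059300741165/12855485367733579
4607120741951100441/218986095117916196
135309952418350361925956/6431565346415678480005
275819693449806196300903/13110287532775678607761
10892277996960792017661173/517732779124667144182684
130983155656979310408234979/6225903637028781408799969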